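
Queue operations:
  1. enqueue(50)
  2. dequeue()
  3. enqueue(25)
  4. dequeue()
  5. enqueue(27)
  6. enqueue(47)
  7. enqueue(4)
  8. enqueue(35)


enqueue(50) -> [50]
dequeue()->50, []
enqueue(25) -> [25]
dequeue()->25, []
enqueue(27) -> [27]
enqueue(47) -> [27, 47]
enqueue(4) -> [27, 47, 4]
enqueue(35) -> [27, 47, 4, 35]

Final queue: [27, 47, 4, 35]


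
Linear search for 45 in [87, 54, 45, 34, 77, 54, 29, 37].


i=0: 87!=45
i=1: 54!=45
i=2: 45==45 found!

Found at 2, 3 comps


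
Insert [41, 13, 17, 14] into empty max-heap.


Insert 41: [41]
Insert 13: [41, 13]
Insert 17: [41, 13, 17]
Insert 14: [41, 14, 17, 13]

Final heap: [41, 14, 17, 13]


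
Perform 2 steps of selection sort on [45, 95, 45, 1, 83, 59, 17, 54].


Initial: [45, 95, 45, 1, 83, 59, 17, 54]
Step 1: min=1 at 3
  Swap: [1, 95, 45, 45, 83, 59, 17, 54]
Step 2: min=17 at 6
  Swap: [1, 17, 45, 45, 83, 59, 95, 54]

After 2 steps: [1, 17, 45, 45, 83, 59, 95, 54]


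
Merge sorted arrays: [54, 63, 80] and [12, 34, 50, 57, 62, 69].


Take 12 from B
Take 34 from B
Take 50 from B
Take 54 from A
Take 57 from B
Take 62 from B
Take 63 from A
Take 69 from B

Merged: [12, 34, 50, 54, 57, 62, 63, 69, 80]


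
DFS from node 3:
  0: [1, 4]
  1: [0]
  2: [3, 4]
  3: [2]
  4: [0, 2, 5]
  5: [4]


Visit 3, push [2]
Visit 2, push [4]
Visit 4, push [5, 0]
Visit 0, push [1]
Visit 1, push []
Visit 5, push []

DFS order: [3, 2, 4, 0, 1, 5]


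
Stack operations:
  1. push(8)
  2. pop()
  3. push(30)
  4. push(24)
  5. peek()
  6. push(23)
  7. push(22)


push(8) -> [8]
pop()->8, []
push(30) -> [30]
push(24) -> [30, 24]
peek()->24
push(23) -> [30, 24, 23]
push(22) -> [30, 24, 23, 22]

Final stack: [30, 24, 23, 22]


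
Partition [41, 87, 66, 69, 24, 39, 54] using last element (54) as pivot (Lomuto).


Pivot: 54
  41 <= 54: advance i (no swap)
  24 <= 54: swap -> [41, 24, 66, 69, 87, 39, 54]
  39 <= 54: swap -> [41, 24, 39, 69, 87, 66, 54]
Place pivot at 3: [41, 24, 39, 54, 87, 66, 69]

Partitioned: [41, 24, 39, 54, 87, 66, 69]


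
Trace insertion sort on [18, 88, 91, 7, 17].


Initial: [18, 88, 91, 7, 17]
Insert 88: [18, 88, 91, 7, 17]
Insert 91: [18, 88, 91, 7, 17]
Insert 7: [7, 18, 88, 91, 17]
Insert 17: [7, 17, 18, 88, 91]

Sorted: [7, 17, 18, 88, 91]


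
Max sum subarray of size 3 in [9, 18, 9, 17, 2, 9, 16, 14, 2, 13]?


[0:3]: 36
[1:4]: 44
[2:5]: 28
[3:6]: 28
[4:7]: 27
[5:8]: 39
[6:9]: 32
[7:10]: 29

Max: 44 at [1:4]


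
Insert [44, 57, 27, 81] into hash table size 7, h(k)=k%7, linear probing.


Insert 44: h=2 -> slot 2
Insert 57: h=1 -> slot 1
Insert 27: h=6 -> slot 6
Insert 81: h=4 -> slot 4

Table: [None, 57, 44, None, 81, None, 27]


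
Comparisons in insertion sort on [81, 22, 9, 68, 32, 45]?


Algorithm: insertion sort
Input: [81, 22, 9, 68, 32, 45]
Sorted: [9, 22, 32, 45, 68, 81]

11


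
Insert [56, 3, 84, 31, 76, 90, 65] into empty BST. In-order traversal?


Insert 56: root
Insert 3: L from 56
Insert 84: R from 56
Insert 31: L from 56 -> R from 3
Insert 76: R from 56 -> L from 84
Insert 90: R from 56 -> R from 84
Insert 65: R from 56 -> L from 84 -> L from 76

In-order: [3, 31, 56, 65, 76, 84, 90]


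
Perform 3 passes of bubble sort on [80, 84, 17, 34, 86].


Initial: [80, 84, 17, 34, 86]
Pass 1: [80, 17, 34, 84, 86] (2 swaps)
Pass 2: [17, 34, 80, 84, 86] (2 swaps)
Pass 3: [17, 34, 80, 84, 86] (0 swaps)

After 3 passes: [17, 34, 80, 84, 86]


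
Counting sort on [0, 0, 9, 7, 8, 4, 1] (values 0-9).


Input: [0, 0, 9, 7, 8, 4, 1]
Counts: [2, 1, 0, 0, 1, 0, 0, 1, 1, 1]

Sorted: [0, 0, 1, 4, 7, 8, 9]


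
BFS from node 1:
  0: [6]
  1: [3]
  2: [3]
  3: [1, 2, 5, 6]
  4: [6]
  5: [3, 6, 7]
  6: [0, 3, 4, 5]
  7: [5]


Visit 1, enqueue [3]
Visit 3, enqueue [2, 5, 6]
Visit 2, enqueue []
Visit 5, enqueue [7]
Visit 6, enqueue [0, 4]
Visit 7, enqueue []
Visit 0, enqueue []
Visit 4, enqueue []

BFS order: [1, 3, 2, 5, 6, 7, 0, 4]


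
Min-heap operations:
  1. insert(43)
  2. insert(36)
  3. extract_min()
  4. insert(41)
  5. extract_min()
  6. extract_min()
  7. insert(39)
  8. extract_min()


insert(43) -> [43]
insert(36) -> [36, 43]
extract_min()->36, [43]
insert(41) -> [41, 43]
extract_min()->41, [43]
extract_min()->43, []
insert(39) -> [39]
extract_min()->39, []

Final heap: []


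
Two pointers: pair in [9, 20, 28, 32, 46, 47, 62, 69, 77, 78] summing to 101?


lo=0(9)+hi=9(78)=87
lo=1(20)+hi=9(78)=98
lo=2(28)+hi=9(78)=106
lo=2(28)+hi=8(77)=105
lo=2(28)+hi=7(69)=97
lo=3(32)+hi=7(69)=101

Yes: 32+69=101


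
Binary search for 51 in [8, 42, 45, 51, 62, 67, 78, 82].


Step 1: lo=0, hi=7, mid=3, val=51

Found at index 3


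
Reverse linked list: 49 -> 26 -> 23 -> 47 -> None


Step 1: curr=49, set curr.next=prev(None) | reversed so far: 49
Step 2: curr=26, set curr.next=prev(49) | reversed so far: 26 -> 49
Step 3: curr=23, set curr.next=prev(26) | reversed so far: 23 -> 26 -> 49
Step 4: curr=47, set curr.next=prev(23) | reversed so far: 47 -> 23 -> 26 -> 49

47 -> 23 -> 26 -> 49 -> None


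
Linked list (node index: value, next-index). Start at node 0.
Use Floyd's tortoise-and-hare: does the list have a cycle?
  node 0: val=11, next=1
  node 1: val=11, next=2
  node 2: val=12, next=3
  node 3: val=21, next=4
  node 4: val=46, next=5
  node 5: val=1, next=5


Floyd's tortoise (slow, +1) and hare (fast, +2):
  init: slow=0, fast=0
  step 1: slow=1, fast=2
  step 2: slow=2, fast=4
  step 3: slow=3, fast=5
  step 4: slow=4, fast=5
  step 5: slow=5, fast=5
  slow == fast at node 5: cycle detected

Cycle: yes


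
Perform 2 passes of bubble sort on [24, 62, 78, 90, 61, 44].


Initial: [24, 62, 78, 90, 61, 44]
Pass 1: [24, 62, 78, 61, 44, 90] (2 swaps)
Pass 2: [24, 62, 61, 44, 78, 90] (2 swaps)

After 2 passes: [24, 62, 61, 44, 78, 90]


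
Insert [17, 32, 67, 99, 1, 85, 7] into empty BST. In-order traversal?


Insert 17: root
Insert 32: R from 17
Insert 67: R from 17 -> R from 32
Insert 99: R from 17 -> R from 32 -> R from 67
Insert 1: L from 17
Insert 85: R from 17 -> R from 32 -> R from 67 -> L from 99
Insert 7: L from 17 -> R from 1

In-order: [1, 7, 17, 32, 67, 85, 99]


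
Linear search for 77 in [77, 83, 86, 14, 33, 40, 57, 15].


i=0: 77==77 found!

Found at 0, 1 comps


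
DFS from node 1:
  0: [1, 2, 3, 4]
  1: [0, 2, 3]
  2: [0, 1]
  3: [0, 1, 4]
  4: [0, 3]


Visit 1, push [3, 2, 0]
Visit 0, push [4, 3, 2]
Visit 2, push []
Visit 3, push [4]
Visit 4, push []

DFS order: [1, 0, 2, 3, 4]


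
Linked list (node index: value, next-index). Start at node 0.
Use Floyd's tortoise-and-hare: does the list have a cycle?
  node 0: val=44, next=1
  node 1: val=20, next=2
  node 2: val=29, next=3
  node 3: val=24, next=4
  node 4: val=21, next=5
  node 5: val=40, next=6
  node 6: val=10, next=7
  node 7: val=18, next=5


Floyd's tortoise (slow, +1) and hare (fast, +2):
  init: slow=0, fast=0
  step 1: slow=1, fast=2
  step 2: slow=2, fast=4
  step 3: slow=3, fast=6
  step 4: slow=4, fast=5
  step 5: slow=5, fast=7
  step 6: slow=6, fast=6
  slow == fast at node 6: cycle detected

Cycle: yes


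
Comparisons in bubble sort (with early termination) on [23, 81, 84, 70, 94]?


Algorithm: bubble sort (with early termination)
Input: [23, 81, 84, 70, 94]
Sorted: [23, 70, 81, 84, 94]

9


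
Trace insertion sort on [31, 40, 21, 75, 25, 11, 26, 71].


Initial: [31, 40, 21, 75, 25, 11, 26, 71]
Insert 40: [31, 40, 21, 75, 25, 11, 26, 71]
Insert 21: [21, 31, 40, 75, 25, 11, 26, 71]
Insert 75: [21, 31, 40, 75, 25, 11, 26, 71]
Insert 25: [21, 25, 31, 40, 75, 11, 26, 71]
Insert 11: [11, 21, 25, 31, 40, 75, 26, 71]
Insert 26: [11, 21, 25, 26, 31, 40, 75, 71]
Insert 71: [11, 21, 25, 26, 31, 40, 71, 75]

Sorted: [11, 21, 25, 26, 31, 40, 71, 75]


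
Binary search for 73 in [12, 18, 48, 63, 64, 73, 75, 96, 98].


Step 1: lo=0, hi=8, mid=4, val=64
Step 2: lo=5, hi=8, mid=6, val=75
Step 3: lo=5, hi=5, mid=5, val=73

Found at index 5


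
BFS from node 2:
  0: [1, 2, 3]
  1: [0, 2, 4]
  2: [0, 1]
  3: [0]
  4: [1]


Visit 2, enqueue [0, 1]
Visit 0, enqueue [3]
Visit 1, enqueue [4]
Visit 3, enqueue []
Visit 4, enqueue []

BFS order: [2, 0, 1, 3, 4]


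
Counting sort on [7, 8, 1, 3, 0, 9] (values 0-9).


Input: [7, 8, 1, 3, 0, 9]
Counts: [1, 1, 0, 1, 0, 0, 0, 1, 1, 1]

Sorted: [0, 1, 3, 7, 8, 9]


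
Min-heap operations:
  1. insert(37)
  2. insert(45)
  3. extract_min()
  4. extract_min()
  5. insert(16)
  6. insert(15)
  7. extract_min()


insert(37) -> [37]
insert(45) -> [37, 45]
extract_min()->37, [45]
extract_min()->45, []
insert(16) -> [16]
insert(15) -> [15, 16]
extract_min()->15, [16]

Final heap: [16]


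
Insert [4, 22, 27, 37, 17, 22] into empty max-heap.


Insert 4: [4]
Insert 22: [22, 4]
Insert 27: [27, 4, 22]
Insert 37: [37, 27, 22, 4]
Insert 17: [37, 27, 22, 4, 17]
Insert 22: [37, 27, 22, 4, 17, 22]

Final heap: [37, 27, 22, 4, 17, 22]


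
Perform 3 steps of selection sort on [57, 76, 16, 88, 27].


Initial: [57, 76, 16, 88, 27]
Step 1: min=16 at 2
  Swap: [16, 76, 57, 88, 27]
Step 2: min=27 at 4
  Swap: [16, 27, 57, 88, 76]
Step 3: min=57 at 2
  Swap: [16, 27, 57, 88, 76]

After 3 steps: [16, 27, 57, 88, 76]


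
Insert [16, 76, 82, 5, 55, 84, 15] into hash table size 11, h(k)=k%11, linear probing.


Insert 16: h=5 -> slot 5
Insert 76: h=10 -> slot 10
Insert 82: h=5, 1 probes -> slot 6
Insert 5: h=5, 2 probes -> slot 7
Insert 55: h=0 -> slot 0
Insert 84: h=7, 1 probes -> slot 8
Insert 15: h=4 -> slot 4

Table: [55, None, None, None, 15, 16, 82, 5, 84, None, 76]


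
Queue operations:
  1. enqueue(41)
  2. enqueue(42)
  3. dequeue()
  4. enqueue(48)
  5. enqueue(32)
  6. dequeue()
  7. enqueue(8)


enqueue(41) -> [41]
enqueue(42) -> [41, 42]
dequeue()->41, [42]
enqueue(48) -> [42, 48]
enqueue(32) -> [42, 48, 32]
dequeue()->42, [48, 32]
enqueue(8) -> [48, 32, 8]

Final queue: [48, 32, 8]


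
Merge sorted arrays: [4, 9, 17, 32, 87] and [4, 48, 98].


Take 4 from A
Take 4 from B
Take 9 from A
Take 17 from A
Take 32 from A
Take 48 from B
Take 87 from A

Merged: [4, 4, 9, 17, 32, 48, 87, 98]


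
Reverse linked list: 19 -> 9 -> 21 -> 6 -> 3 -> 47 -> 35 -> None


Step 1: curr=19, set curr.next=prev(None) | reversed so far: 19
Step 2: curr=9, set curr.next=prev(19) | reversed so far: 9 -> 19
Step 3: curr=21, set curr.next=prev(9) | reversed so far: 21 -> 9 -> 19
Step 4: curr=6, set curr.next=prev(21) | reversed so far: 6 -> 21 -> 9 -> 19
Step 5: curr=3, set curr.next=prev(6) | reversed so far: 3 -> 6 -> 21 -> 9 -> 19
Step 6: curr=47, set curr.next=prev(3) | reversed so far: 47 -> 3 -> 6 -> 21 -> 9 -> 19
Step 7: curr=35, set curr.next=prev(47) | reversed so far: 35 -> 47 -> 3 -> 6 -> 21 -> 9 -> 19

35 -> 47 -> 3 -> 6 -> 21 -> 9 -> 19 -> None


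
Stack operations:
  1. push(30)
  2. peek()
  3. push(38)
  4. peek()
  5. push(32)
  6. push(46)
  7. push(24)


push(30) -> [30]
peek()->30
push(38) -> [30, 38]
peek()->38
push(32) -> [30, 38, 32]
push(46) -> [30, 38, 32, 46]
push(24) -> [30, 38, 32, 46, 24]

Final stack: [30, 38, 32, 46, 24]


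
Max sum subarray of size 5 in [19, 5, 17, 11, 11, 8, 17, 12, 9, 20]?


[0:5]: 63
[1:6]: 52
[2:7]: 64
[3:8]: 59
[4:9]: 57
[5:10]: 66

Max: 66 at [5:10]


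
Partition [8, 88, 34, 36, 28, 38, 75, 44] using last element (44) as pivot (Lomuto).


Pivot: 44
  8 <= 44: advance i (no swap)
  34 <= 44: swap -> [8, 34, 88, 36, 28, 38, 75, 44]
  36 <= 44: swap -> [8, 34, 36, 88, 28, 38, 75, 44]
  28 <= 44: swap -> [8, 34, 36, 28, 88, 38, 75, 44]
  38 <= 44: swap -> [8, 34, 36, 28, 38, 88, 75, 44]
Place pivot at 5: [8, 34, 36, 28, 38, 44, 75, 88]

Partitioned: [8, 34, 36, 28, 38, 44, 75, 88]


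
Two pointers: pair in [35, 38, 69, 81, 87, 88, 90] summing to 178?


lo=0(35)+hi=6(90)=125
lo=1(38)+hi=6(90)=128
lo=2(69)+hi=6(90)=159
lo=3(81)+hi=6(90)=171
lo=4(87)+hi=6(90)=177
lo=5(88)+hi=6(90)=178

Yes: 88+90=178


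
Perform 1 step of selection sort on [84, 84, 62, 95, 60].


Initial: [84, 84, 62, 95, 60]
Step 1: min=60 at 4
  Swap: [60, 84, 62, 95, 84]

After 1 step: [60, 84, 62, 95, 84]


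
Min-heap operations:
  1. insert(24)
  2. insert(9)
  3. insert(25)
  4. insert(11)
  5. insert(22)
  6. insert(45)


insert(24) -> [24]
insert(9) -> [9, 24]
insert(25) -> [9, 24, 25]
insert(11) -> [9, 11, 25, 24]
insert(22) -> [9, 11, 25, 24, 22]
insert(45) -> [9, 11, 25, 24, 22, 45]

Final heap: [9, 11, 25, 24, 22, 45]


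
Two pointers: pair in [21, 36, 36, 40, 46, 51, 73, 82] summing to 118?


lo=0(21)+hi=7(82)=103
lo=1(36)+hi=7(82)=118

Yes: 36+82=118


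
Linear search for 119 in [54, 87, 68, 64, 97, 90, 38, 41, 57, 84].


i=0: 54!=119
i=1: 87!=119
i=2: 68!=119
i=3: 64!=119
i=4: 97!=119
i=5: 90!=119
i=6: 38!=119
i=7: 41!=119
i=8: 57!=119
i=9: 84!=119

Not found, 10 comps


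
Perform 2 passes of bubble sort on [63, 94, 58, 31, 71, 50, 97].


Initial: [63, 94, 58, 31, 71, 50, 97]
Pass 1: [63, 58, 31, 71, 50, 94, 97] (4 swaps)
Pass 2: [58, 31, 63, 50, 71, 94, 97] (3 swaps)

After 2 passes: [58, 31, 63, 50, 71, 94, 97]


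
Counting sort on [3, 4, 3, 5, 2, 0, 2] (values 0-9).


Input: [3, 4, 3, 5, 2, 0, 2]
Counts: [1, 0, 2, 2, 1, 1, 0, 0, 0, 0]

Sorted: [0, 2, 2, 3, 3, 4, 5]


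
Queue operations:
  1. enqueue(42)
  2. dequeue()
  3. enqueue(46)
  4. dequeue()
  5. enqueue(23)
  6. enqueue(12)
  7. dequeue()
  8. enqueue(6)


enqueue(42) -> [42]
dequeue()->42, []
enqueue(46) -> [46]
dequeue()->46, []
enqueue(23) -> [23]
enqueue(12) -> [23, 12]
dequeue()->23, [12]
enqueue(6) -> [12, 6]

Final queue: [12, 6]


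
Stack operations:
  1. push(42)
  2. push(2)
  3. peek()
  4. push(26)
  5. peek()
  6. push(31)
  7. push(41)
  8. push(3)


push(42) -> [42]
push(2) -> [42, 2]
peek()->2
push(26) -> [42, 2, 26]
peek()->26
push(31) -> [42, 2, 26, 31]
push(41) -> [42, 2, 26, 31, 41]
push(3) -> [42, 2, 26, 31, 41, 3]

Final stack: [42, 2, 26, 31, 41, 3]


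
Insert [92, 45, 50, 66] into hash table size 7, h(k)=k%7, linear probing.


Insert 92: h=1 -> slot 1
Insert 45: h=3 -> slot 3
Insert 50: h=1, 1 probes -> slot 2
Insert 66: h=3, 1 probes -> slot 4

Table: [None, 92, 50, 45, 66, None, None]


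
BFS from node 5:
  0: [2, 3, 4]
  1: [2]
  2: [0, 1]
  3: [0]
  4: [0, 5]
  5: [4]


Visit 5, enqueue [4]
Visit 4, enqueue [0]
Visit 0, enqueue [2, 3]
Visit 2, enqueue [1]
Visit 3, enqueue []
Visit 1, enqueue []

BFS order: [5, 4, 0, 2, 3, 1]


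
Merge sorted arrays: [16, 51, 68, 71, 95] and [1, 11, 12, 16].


Take 1 from B
Take 11 from B
Take 12 from B
Take 16 from A
Take 16 from B

Merged: [1, 11, 12, 16, 16, 51, 68, 71, 95]


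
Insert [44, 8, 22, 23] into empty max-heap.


Insert 44: [44]
Insert 8: [44, 8]
Insert 22: [44, 8, 22]
Insert 23: [44, 23, 22, 8]

Final heap: [44, 23, 22, 8]


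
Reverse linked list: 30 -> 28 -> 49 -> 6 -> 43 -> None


Step 1: curr=30, set curr.next=prev(None) | reversed so far: 30
Step 2: curr=28, set curr.next=prev(30) | reversed so far: 28 -> 30
Step 3: curr=49, set curr.next=prev(28) | reversed so far: 49 -> 28 -> 30
Step 4: curr=6, set curr.next=prev(49) | reversed so far: 6 -> 49 -> 28 -> 30
Step 5: curr=43, set curr.next=prev(6) | reversed so far: 43 -> 6 -> 49 -> 28 -> 30

43 -> 6 -> 49 -> 28 -> 30 -> None


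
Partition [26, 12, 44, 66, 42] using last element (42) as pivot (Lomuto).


Pivot: 42
  26 <= 42: advance i (no swap)
  12 <= 42: advance i (no swap)
Place pivot at 2: [26, 12, 42, 66, 44]

Partitioned: [26, 12, 42, 66, 44]


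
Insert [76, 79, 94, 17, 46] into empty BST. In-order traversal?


Insert 76: root
Insert 79: R from 76
Insert 94: R from 76 -> R from 79
Insert 17: L from 76
Insert 46: L from 76 -> R from 17

In-order: [17, 46, 76, 79, 94]


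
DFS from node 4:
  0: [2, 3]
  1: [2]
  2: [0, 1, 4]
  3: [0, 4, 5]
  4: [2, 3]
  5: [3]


Visit 4, push [3, 2]
Visit 2, push [1, 0]
Visit 0, push [3]
Visit 3, push [5]
Visit 5, push []
Visit 1, push []

DFS order: [4, 2, 0, 3, 5, 1]


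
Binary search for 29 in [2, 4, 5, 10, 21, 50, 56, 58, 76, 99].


Step 1: lo=0, hi=9, mid=4, val=21
Step 2: lo=5, hi=9, mid=7, val=58
Step 3: lo=5, hi=6, mid=5, val=50

Not found


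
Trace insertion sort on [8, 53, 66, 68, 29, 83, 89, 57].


Initial: [8, 53, 66, 68, 29, 83, 89, 57]
Insert 53: [8, 53, 66, 68, 29, 83, 89, 57]
Insert 66: [8, 53, 66, 68, 29, 83, 89, 57]
Insert 68: [8, 53, 66, 68, 29, 83, 89, 57]
Insert 29: [8, 29, 53, 66, 68, 83, 89, 57]
Insert 83: [8, 29, 53, 66, 68, 83, 89, 57]
Insert 89: [8, 29, 53, 66, 68, 83, 89, 57]
Insert 57: [8, 29, 53, 57, 66, 68, 83, 89]

Sorted: [8, 29, 53, 57, 66, 68, 83, 89]


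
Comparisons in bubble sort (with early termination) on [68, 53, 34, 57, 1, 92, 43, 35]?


Algorithm: bubble sort (with early termination)
Input: [68, 53, 34, 57, 1, 92, 43, 35]
Sorted: [1, 34, 35, 43, 53, 57, 68, 92]

27


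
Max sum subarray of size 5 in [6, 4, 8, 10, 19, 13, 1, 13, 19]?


[0:5]: 47
[1:6]: 54
[2:7]: 51
[3:8]: 56
[4:9]: 65

Max: 65 at [4:9]


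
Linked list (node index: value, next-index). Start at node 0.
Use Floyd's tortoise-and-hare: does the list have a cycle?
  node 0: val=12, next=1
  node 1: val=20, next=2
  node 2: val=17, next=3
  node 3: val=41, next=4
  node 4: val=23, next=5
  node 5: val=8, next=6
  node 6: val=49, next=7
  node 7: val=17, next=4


Floyd's tortoise (slow, +1) and hare (fast, +2):
  init: slow=0, fast=0
  step 1: slow=1, fast=2
  step 2: slow=2, fast=4
  step 3: slow=3, fast=6
  step 4: slow=4, fast=4
  slow == fast at node 4: cycle detected

Cycle: yes


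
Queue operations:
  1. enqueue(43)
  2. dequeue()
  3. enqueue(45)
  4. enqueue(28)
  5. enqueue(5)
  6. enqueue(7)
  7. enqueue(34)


enqueue(43) -> [43]
dequeue()->43, []
enqueue(45) -> [45]
enqueue(28) -> [45, 28]
enqueue(5) -> [45, 28, 5]
enqueue(7) -> [45, 28, 5, 7]
enqueue(34) -> [45, 28, 5, 7, 34]

Final queue: [45, 28, 5, 7, 34]


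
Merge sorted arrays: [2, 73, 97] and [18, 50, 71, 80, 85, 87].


Take 2 from A
Take 18 from B
Take 50 from B
Take 71 from B
Take 73 from A
Take 80 from B
Take 85 from B
Take 87 from B

Merged: [2, 18, 50, 71, 73, 80, 85, 87, 97]


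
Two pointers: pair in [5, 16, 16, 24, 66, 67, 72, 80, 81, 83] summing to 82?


lo=0(5)+hi=9(83)=88
lo=0(5)+hi=8(81)=86
lo=0(5)+hi=7(80)=85
lo=0(5)+hi=6(72)=77
lo=1(16)+hi=6(72)=88
lo=1(16)+hi=5(67)=83
lo=1(16)+hi=4(66)=82

Yes: 16+66=82


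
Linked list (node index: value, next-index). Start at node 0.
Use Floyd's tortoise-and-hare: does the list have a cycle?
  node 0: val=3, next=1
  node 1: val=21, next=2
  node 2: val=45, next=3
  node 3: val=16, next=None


Floyd's tortoise (slow, +1) and hare (fast, +2):
  init: slow=0, fast=0
  step 1: slow=1, fast=2
  step 2: fast 2->3->None, no cycle

Cycle: no


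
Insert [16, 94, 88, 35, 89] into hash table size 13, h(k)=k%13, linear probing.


Insert 16: h=3 -> slot 3
Insert 94: h=3, 1 probes -> slot 4
Insert 88: h=10 -> slot 10
Insert 35: h=9 -> slot 9
Insert 89: h=11 -> slot 11

Table: [None, None, None, 16, 94, None, None, None, None, 35, 88, 89, None]


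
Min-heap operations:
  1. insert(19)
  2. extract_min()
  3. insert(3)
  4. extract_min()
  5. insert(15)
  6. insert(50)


insert(19) -> [19]
extract_min()->19, []
insert(3) -> [3]
extract_min()->3, []
insert(15) -> [15]
insert(50) -> [15, 50]

Final heap: [15, 50]


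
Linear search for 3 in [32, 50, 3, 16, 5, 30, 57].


i=0: 32!=3
i=1: 50!=3
i=2: 3==3 found!

Found at 2, 3 comps


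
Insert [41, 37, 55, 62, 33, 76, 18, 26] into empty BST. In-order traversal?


Insert 41: root
Insert 37: L from 41
Insert 55: R from 41
Insert 62: R from 41 -> R from 55
Insert 33: L from 41 -> L from 37
Insert 76: R from 41 -> R from 55 -> R from 62
Insert 18: L from 41 -> L from 37 -> L from 33
Insert 26: L from 41 -> L from 37 -> L from 33 -> R from 18

In-order: [18, 26, 33, 37, 41, 55, 62, 76]


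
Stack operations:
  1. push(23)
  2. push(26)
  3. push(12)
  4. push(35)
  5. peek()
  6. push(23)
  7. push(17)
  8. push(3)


push(23) -> [23]
push(26) -> [23, 26]
push(12) -> [23, 26, 12]
push(35) -> [23, 26, 12, 35]
peek()->35
push(23) -> [23, 26, 12, 35, 23]
push(17) -> [23, 26, 12, 35, 23, 17]
push(3) -> [23, 26, 12, 35, 23, 17, 3]

Final stack: [23, 26, 12, 35, 23, 17, 3]


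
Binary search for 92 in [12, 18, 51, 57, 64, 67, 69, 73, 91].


Step 1: lo=0, hi=8, mid=4, val=64
Step 2: lo=5, hi=8, mid=6, val=69
Step 3: lo=7, hi=8, mid=7, val=73
Step 4: lo=8, hi=8, mid=8, val=91

Not found


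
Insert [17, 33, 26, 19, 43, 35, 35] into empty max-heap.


Insert 17: [17]
Insert 33: [33, 17]
Insert 26: [33, 17, 26]
Insert 19: [33, 19, 26, 17]
Insert 43: [43, 33, 26, 17, 19]
Insert 35: [43, 33, 35, 17, 19, 26]
Insert 35: [43, 33, 35, 17, 19, 26, 35]

Final heap: [43, 33, 35, 17, 19, 26, 35]


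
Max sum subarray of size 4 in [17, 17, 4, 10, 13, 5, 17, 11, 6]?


[0:4]: 48
[1:5]: 44
[2:6]: 32
[3:7]: 45
[4:8]: 46
[5:9]: 39

Max: 48 at [0:4]


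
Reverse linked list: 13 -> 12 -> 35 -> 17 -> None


Step 1: curr=13, set curr.next=prev(None) | reversed so far: 13
Step 2: curr=12, set curr.next=prev(13) | reversed so far: 12 -> 13
Step 3: curr=35, set curr.next=prev(12) | reversed so far: 35 -> 12 -> 13
Step 4: curr=17, set curr.next=prev(35) | reversed so far: 17 -> 35 -> 12 -> 13

17 -> 35 -> 12 -> 13 -> None


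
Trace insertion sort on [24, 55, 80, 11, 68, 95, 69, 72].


Initial: [24, 55, 80, 11, 68, 95, 69, 72]
Insert 55: [24, 55, 80, 11, 68, 95, 69, 72]
Insert 80: [24, 55, 80, 11, 68, 95, 69, 72]
Insert 11: [11, 24, 55, 80, 68, 95, 69, 72]
Insert 68: [11, 24, 55, 68, 80, 95, 69, 72]
Insert 95: [11, 24, 55, 68, 80, 95, 69, 72]
Insert 69: [11, 24, 55, 68, 69, 80, 95, 72]
Insert 72: [11, 24, 55, 68, 69, 72, 80, 95]

Sorted: [11, 24, 55, 68, 69, 72, 80, 95]


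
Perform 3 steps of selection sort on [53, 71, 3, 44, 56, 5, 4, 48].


Initial: [53, 71, 3, 44, 56, 5, 4, 48]
Step 1: min=3 at 2
  Swap: [3, 71, 53, 44, 56, 5, 4, 48]
Step 2: min=4 at 6
  Swap: [3, 4, 53, 44, 56, 5, 71, 48]
Step 3: min=5 at 5
  Swap: [3, 4, 5, 44, 56, 53, 71, 48]

After 3 steps: [3, 4, 5, 44, 56, 53, 71, 48]


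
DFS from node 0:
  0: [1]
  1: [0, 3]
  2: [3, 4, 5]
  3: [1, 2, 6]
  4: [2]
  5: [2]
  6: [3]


Visit 0, push [1]
Visit 1, push [3]
Visit 3, push [6, 2]
Visit 2, push [5, 4]
Visit 4, push []
Visit 5, push []
Visit 6, push []

DFS order: [0, 1, 3, 2, 4, 5, 6]


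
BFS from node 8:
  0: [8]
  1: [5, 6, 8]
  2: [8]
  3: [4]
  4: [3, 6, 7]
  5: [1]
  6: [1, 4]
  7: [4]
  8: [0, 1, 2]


Visit 8, enqueue [0, 1, 2]
Visit 0, enqueue []
Visit 1, enqueue [5, 6]
Visit 2, enqueue []
Visit 5, enqueue []
Visit 6, enqueue [4]
Visit 4, enqueue [3, 7]
Visit 3, enqueue []
Visit 7, enqueue []

BFS order: [8, 0, 1, 2, 5, 6, 4, 3, 7]


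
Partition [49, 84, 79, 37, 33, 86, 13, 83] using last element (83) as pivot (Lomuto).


Pivot: 83
  49 <= 83: advance i (no swap)
  79 <= 83: swap -> [49, 79, 84, 37, 33, 86, 13, 83]
  37 <= 83: swap -> [49, 79, 37, 84, 33, 86, 13, 83]
  33 <= 83: swap -> [49, 79, 37, 33, 84, 86, 13, 83]
  13 <= 83: swap -> [49, 79, 37, 33, 13, 86, 84, 83]
Place pivot at 5: [49, 79, 37, 33, 13, 83, 84, 86]

Partitioned: [49, 79, 37, 33, 13, 83, 84, 86]


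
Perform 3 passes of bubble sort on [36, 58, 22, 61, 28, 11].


Initial: [36, 58, 22, 61, 28, 11]
Pass 1: [36, 22, 58, 28, 11, 61] (3 swaps)
Pass 2: [22, 36, 28, 11, 58, 61] (3 swaps)
Pass 3: [22, 28, 11, 36, 58, 61] (2 swaps)

After 3 passes: [22, 28, 11, 36, 58, 61]


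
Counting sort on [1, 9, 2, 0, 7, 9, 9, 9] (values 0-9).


Input: [1, 9, 2, 0, 7, 9, 9, 9]
Counts: [1, 1, 1, 0, 0, 0, 0, 1, 0, 4]

Sorted: [0, 1, 2, 7, 9, 9, 9, 9]


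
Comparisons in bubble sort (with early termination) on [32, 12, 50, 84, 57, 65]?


Algorithm: bubble sort (with early termination)
Input: [32, 12, 50, 84, 57, 65]
Sorted: [12, 32, 50, 57, 65, 84]

9


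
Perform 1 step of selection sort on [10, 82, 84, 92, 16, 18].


Initial: [10, 82, 84, 92, 16, 18]
Step 1: min=10 at 0
  Swap: [10, 82, 84, 92, 16, 18]

After 1 step: [10, 82, 84, 92, 16, 18]


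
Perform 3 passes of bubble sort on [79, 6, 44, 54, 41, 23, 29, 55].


Initial: [79, 6, 44, 54, 41, 23, 29, 55]
Pass 1: [6, 44, 54, 41, 23, 29, 55, 79] (7 swaps)
Pass 2: [6, 44, 41, 23, 29, 54, 55, 79] (3 swaps)
Pass 3: [6, 41, 23, 29, 44, 54, 55, 79] (3 swaps)

After 3 passes: [6, 41, 23, 29, 44, 54, 55, 79]


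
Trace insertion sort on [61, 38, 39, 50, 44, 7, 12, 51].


Initial: [61, 38, 39, 50, 44, 7, 12, 51]
Insert 38: [38, 61, 39, 50, 44, 7, 12, 51]
Insert 39: [38, 39, 61, 50, 44, 7, 12, 51]
Insert 50: [38, 39, 50, 61, 44, 7, 12, 51]
Insert 44: [38, 39, 44, 50, 61, 7, 12, 51]
Insert 7: [7, 38, 39, 44, 50, 61, 12, 51]
Insert 12: [7, 12, 38, 39, 44, 50, 61, 51]
Insert 51: [7, 12, 38, 39, 44, 50, 51, 61]

Sorted: [7, 12, 38, 39, 44, 50, 51, 61]


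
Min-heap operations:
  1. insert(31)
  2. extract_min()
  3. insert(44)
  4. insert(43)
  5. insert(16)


insert(31) -> [31]
extract_min()->31, []
insert(44) -> [44]
insert(43) -> [43, 44]
insert(16) -> [16, 44, 43]

Final heap: [16, 44, 43]


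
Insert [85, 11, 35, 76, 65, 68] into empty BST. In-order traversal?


Insert 85: root
Insert 11: L from 85
Insert 35: L from 85 -> R from 11
Insert 76: L from 85 -> R from 11 -> R from 35
Insert 65: L from 85 -> R from 11 -> R from 35 -> L from 76
Insert 68: L from 85 -> R from 11 -> R from 35 -> L from 76 -> R from 65

In-order: [11, 35, 65, 68, 76, 85]


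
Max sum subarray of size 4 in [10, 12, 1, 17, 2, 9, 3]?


[0:4]: 40
[1:5]: 32
[2:6]: 29
[3:7]: 31

Max: 40 at [0:4]


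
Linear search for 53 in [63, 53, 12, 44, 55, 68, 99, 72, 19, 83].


i=0: 63!=53
i=1: 53==53 found!

Found at 1, 2 comps


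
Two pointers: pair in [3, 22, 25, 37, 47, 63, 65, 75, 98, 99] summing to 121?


lo=0(3)+hi=9(99)=102
lo=1(22)+hi=9(99)=121

Yes: 22+99=121


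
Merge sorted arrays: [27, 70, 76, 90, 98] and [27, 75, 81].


Take 27 from A
Take 27 from B
Take 70 from A
Take 75 from B
Take 76 from A
Take 81 from B

Merged: [27, 27, 70, 75, 76, 81, 90, 98]


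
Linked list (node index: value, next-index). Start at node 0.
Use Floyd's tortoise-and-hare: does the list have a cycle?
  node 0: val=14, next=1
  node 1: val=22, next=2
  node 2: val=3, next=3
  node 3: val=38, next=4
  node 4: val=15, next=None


Floyd's tortoise (slow, +1) and hare (fast, +2):
  init: slow=0, fast=0
  step 1: slow=1, fast=2
  step 2: slow=2, fast=4
  step 3: fast -> None, no cycle

Cycle: no


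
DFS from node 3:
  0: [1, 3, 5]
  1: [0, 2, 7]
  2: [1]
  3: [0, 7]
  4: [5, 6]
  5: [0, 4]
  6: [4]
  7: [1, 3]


Visit 3, push [7, 0]
Visit 0, push [5, 1]
Visit 1, push [7, 2]
Visit 2, push []
Visit 7, push []
Visit 5, push [4]
Visit 4, push [6]
Visit 6, push []

DFS order: [3, 0, 1, 2, 7, 5, 4, 6]


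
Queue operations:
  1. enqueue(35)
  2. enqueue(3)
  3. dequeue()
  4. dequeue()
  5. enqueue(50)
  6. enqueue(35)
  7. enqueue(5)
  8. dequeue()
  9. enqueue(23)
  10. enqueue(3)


enqueue(35) -> [35]
enqueue(3) -> [35, 3]
dequeue()->35, [3]
dequeue()->3, []
enqueue(50) -> [50]
enqueue(35) -> [50, 35]
enqueue(5) -> [50, 35, 5]
dequeue()->50, [35, 5]
enqueue(23) -> [35, 5, 23]
enqueue(3) -> [35, 5, 23, 3]

Final queue: [35, 5, 23, 3]


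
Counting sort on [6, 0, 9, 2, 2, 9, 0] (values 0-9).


Input: [6, 0, 9, 2, 2, 9, 0]
Counts: [2, 0, 2, 0, 0, 0, 1, 0, 0, 2]

Sorted: [0, 0, 2, 2, 6, 9, 9]


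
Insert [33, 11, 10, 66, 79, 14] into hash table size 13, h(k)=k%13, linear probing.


Insert 33: h=7 -> slot 7
Insert 11: h=11 -> slot 11
Insert 10: h=10 -> slot 10
Insert 66: h=1 -> slot 1
Insert 79: h=1, 1 probes -> slot 2
Insert 14: h=1, 2 probes -> slot 3

Table: [None, 66, 79, 14, None, None, None, 33, None, None, 10, 11, None]


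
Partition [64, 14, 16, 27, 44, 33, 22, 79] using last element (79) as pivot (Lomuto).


Pivot: 79
  64 <= 79: advance i (no swap)
  14 <= 79: advance i (no swap)
  16 <= 79: advance i (no swap)
  27 <= 79: advance i (no swap)
  44 <= 79: advance i (no swap)
  33 <= 79: advance i (no swap)
  22 <= 79: advance i (no swap)
Place pivot at 7: [64, 14, 16, 27, 44, 33, 22, 79]

Partitioned: [64, 14, 16, 27, 44, 33, 22, 79]


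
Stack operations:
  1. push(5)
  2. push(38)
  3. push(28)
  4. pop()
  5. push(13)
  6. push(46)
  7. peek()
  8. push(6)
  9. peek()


push(5) -> [5]
push(38) -> [5, 38]
push(28) -> [5, 38, 28]
pop()->28, [5, 38]
push(13) -> [5, 38, 13]
push(46) -> [5, 38, 13, 46]
peek()->46
push(6) -> [5, 38, 13, 46, 6]
peek()->6

Final stack: [5, 38, 13, 46, 6]


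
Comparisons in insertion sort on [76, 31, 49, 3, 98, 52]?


Algorithm: insertion sort
Input: [76, 31, 49, 3, 98, 52]
Sorted: [3, 31, 49, 52, 76, 98]

10


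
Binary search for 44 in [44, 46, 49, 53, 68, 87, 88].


Step 1: lo=0, hi=6, mid=3, val=53
Step 2: lo=0, hi=2, mid=1, val=46
Step 3: lo=0, hi=0, mid=0, val=44

Found at index 0


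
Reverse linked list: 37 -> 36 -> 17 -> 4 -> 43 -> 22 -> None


Step 1: curr=37, set curr.next=prev(None) | reversed so far: 37
Step 2: curr=36, set curr.next=prev(37) | reversed so far: 36 -> 37
Step 3: curr=17, set curr.next=prev(36) | reversed so far: 17 -> 36 -> 37
Step 4: curr=4, set curr.next=prev(17) | reversed so far: 4 -> 17 -> 36 -> 37
Step 5: curr=43, set curr.next=prev(4) | reversed so far: 43 -> 4 -> 17 -> 36 -> 37
Step 6: curr=22, set curr.next=prev(43) | reversed so far: 22 -> 43 -> 4 -> 17 -> 36 -> 37

22 -> 43 -> 4 -> 17 -> 36 -> 37 -> None


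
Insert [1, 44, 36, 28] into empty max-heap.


Insert 1: [1]
Insert 44: [44, 1]
Insert 36: [44, 1, 36]
Insert 28: [44, 28, 36, 1]

Final heap: [44, 28, 36, 1]


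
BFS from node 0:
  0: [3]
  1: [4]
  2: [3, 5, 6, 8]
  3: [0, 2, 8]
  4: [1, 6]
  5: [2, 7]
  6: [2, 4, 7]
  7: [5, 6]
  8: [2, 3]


Visit 0, enqueue [3]
Visit 3, enqueue [2, 8]
Visit 2, enqueue [5, 6]
Visit 8, enqueue []
Visit 5, enqueue [7]
Visit 6, enqueue [4]
Visit 7, enqueue []
Visit 4, enqueue [1]
Visit 1, enqueue []

BFS order: [0, 3, 2, 8, 5, 6, 7, 4, 1]


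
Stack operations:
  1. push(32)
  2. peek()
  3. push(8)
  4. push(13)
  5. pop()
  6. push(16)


push(32) -> [32]
peek()->32
push(8) -> [32, 8]
push(13) -> [32, 8, 13]
pop()->13, [32, 8]
push(16) -> [32, 8, 16]

Final stack: [32, 8, 16]


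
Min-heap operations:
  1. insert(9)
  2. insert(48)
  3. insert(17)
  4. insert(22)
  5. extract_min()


insert(9) -> [9]
insert(48) -> [9, 48]
insert(17) -> [9, 48, 17]
insert(22) -> [9, 22, 17, 48]
extract_min()->9, [17, 22, 48]

Final heap: [17, 22, 48]


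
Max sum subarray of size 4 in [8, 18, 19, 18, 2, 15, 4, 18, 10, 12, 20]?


[0:4]: 63
[1:5]: 57
[2:6]: 54
[3:7]: 39
[4:8]: 39
[5:9]: 47
[6:10]: 44
[7:11]: 60

Max: 63 at [0:4]


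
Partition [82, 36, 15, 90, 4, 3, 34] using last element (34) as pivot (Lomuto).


Pivot: 34
  15 <= 34: swap -> [15, 36, 82, 90, 4, 3, 34]
  4 <= 34: swap -> [15, 4, 82, 90, 36, 3, 34]
  3 <= 34: swap -> [15, 4, 3, 90, 36, 82, 34]
Place pivot at 3: [15, 4, 3, 34, 36, 82, 90]

Partitioned: [15, 4, 3, 34, 36, 82, 90]


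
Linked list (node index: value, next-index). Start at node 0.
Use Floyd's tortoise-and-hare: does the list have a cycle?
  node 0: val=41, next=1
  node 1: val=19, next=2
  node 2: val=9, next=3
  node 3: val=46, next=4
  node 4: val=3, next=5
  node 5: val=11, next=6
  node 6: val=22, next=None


Floyd's tortoise (slow, +1) and hare (fast, +2):
  init: slow=0, fast=0
  step 1: slow=1, fast=2
  step 2: slow=2, fast=4
  step 3: slow=3, fast=6
  step 4: fast -> None, no cycle

Cycle: no


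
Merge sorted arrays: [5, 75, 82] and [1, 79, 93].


Take 1 from B
Take 5 from A
Take 75 from A
Take 79 from B
Take 82 from A

Merged: [1, 5, 75, 79, 82, 93]


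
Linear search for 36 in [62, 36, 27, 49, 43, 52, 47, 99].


i=0: 62!=36
i=1: 36==36 found!

Found at 1, 2 comps


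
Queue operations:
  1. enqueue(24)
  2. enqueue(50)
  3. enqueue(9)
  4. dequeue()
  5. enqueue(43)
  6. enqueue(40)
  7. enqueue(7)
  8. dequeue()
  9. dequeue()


enqueue(24) -> [24]
enqueue(50) -> [24, 50]
enqueue(9) -> [24, 50, 9]
dequeue()->24, [50, 9]
enqueue(43) -> [50, 9, 43]
enqueue(40) -> [50, 9, 43, 40]
enqueue(7) -> [50, 9, 43, 40, 7]
dequeue()->50, [9, 43, 40, 7]
dequeue()->9, [43, 40, 7]

Final queue: [43, 40, 7]


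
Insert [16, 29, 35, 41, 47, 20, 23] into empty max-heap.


Insert 16: [16]
Insert 29: [29, 16]
Insert 35: [35, 16, 29]
Insert 41: [41, 35, 29, 16]
Insert 47: [47, 41, 29, 16, 35]
Insert 20: [47, 41, 29, 16, 35, 20]
Insert 23: [47, 41, 29, 16, 35, 20, 23]

Final heap: [47, 41, 29, 16, 35, 20, 23]


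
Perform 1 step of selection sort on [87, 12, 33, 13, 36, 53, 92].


Initial: [87, 12, 33, 13, 36, 53, 92]
Step 1: min=12 at 1
  Swap: [12, 87, 33, 13, 36, 53, 92]

After 1 step: [12, 87, 33, 13, 36, 53, 92]


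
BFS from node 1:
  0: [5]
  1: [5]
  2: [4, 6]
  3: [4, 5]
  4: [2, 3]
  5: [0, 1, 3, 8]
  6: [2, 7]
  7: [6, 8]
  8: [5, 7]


Visit 1, enqueue [5]
Visit 5, enqueue [0, 3, 8]
Visit 0, enqueue []
Visit 3, enqueue [4]
Visit 8, enqueue [7]
Visit 4, enqueue [2]
Visit 7, enqueue [6]
Visit 2, enqueue []
Visit 6, enqueue []

BFS order: [1, 5, 0, 3, 8, 4, 7, 2, 6]


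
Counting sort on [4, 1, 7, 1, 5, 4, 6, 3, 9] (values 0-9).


Input: [4, 1, 7, 1, 5, 4, 6, 3, 9]
Counts: [0, 2, 0, 1, 2, 1, 1, 1, 0, 1]

Sorted: [1, 1, 3, 4, 4, 5, 6, 7, 9]


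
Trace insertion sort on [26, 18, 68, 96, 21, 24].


Initial: [26, 18, 68, 96, 21, 24]
Insert 18: [18, 26, 68, 96, 21, 24]
Insert 68: [18, 26, 68, 96, 21, 24]
Insert 96: [18, 26, 68, 96, 21, 24]
Insert 21: [18, 21, 26, 68, 96, 24]
Insert 24: [18, 21, 24, 26, 68, 96]

Sorted: [18, 21, 24, 26, 68, 96]


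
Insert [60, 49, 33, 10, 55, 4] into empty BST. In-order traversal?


Insert 60: root
Insert 49: L from 60
Insert 33: L from 60 -> L from 49
Insert 10: L from 60 -> L from 49 -> L from 33
Insert 55: L from 60 -> R from 49
Insert 4: L from 60 -> L from 49 -> L from 33 -> L from 10

In-order: [4, 10, 33, 49, 55, 60]


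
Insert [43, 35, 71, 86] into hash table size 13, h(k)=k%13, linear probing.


Insert 43: h=4 -> slot 4
Insert 35: h=9 -> slot 9
Insert 71: h=6 -> slot 6
Insert 86: h=8 -> slot 8

Table: [None, None, None, None, 43, None, 71, None, 86, 35, None, None, None]


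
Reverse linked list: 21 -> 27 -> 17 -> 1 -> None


Step 1: curr=21, set curr.next=prev(None) | reversed so far: 21
Step 2: curr=27, set curr.next=prev(21) | reversed so far: 27 -> 21
Step 3: curr=17, set curr.next=prev(27) | reversed so far: 17 -> 27 -> 21
Step 4: curr=1, set curr.next=prev(17) | reversed so far: 1 -> 17 -> 27 -> 21

1 -> 17 -> 27 -> 21 -> None


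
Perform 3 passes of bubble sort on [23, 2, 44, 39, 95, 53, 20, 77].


Initial: [23, 2, 44, 39, 95, 53, 20, 77]
Pass 1: [2, 23, 39, 44, 53, 20, 77, 95] (5 swaps)
Pass 2: [2, 23, 39, 44, 20, 53, 77, 95] (1 swaps)
Pass 3: [2, 23, 39, 20, 44, 53, 77, 95] (1 swaps)

After 3 passes: [2, 23, 39, 20, 44, 53, 77, 95]


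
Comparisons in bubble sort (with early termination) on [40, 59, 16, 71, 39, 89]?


Algorithm: bubble sort (with early termination)
Input: [40, 59, 16, 71, 39, 89]
Sorted: [16, 39, 40, 59, 71, 89]

14


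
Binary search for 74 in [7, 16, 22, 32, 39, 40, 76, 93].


Step 1: lo=0, hi=7, mid=3, val=32
Step 2: lo=4, hi=7, mid=5, val=40
Step 3: lo=6, hi=7, mid=6, val=76

Not found


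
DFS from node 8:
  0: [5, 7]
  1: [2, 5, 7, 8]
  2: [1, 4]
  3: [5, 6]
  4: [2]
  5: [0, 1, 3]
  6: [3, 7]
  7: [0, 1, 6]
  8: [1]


Visit 8, push [1]
Visit 1, push [7, 5, 2]
Visit 2, push [4]
Visit 4, push []
Visit 5, push [3, 0]
Visit 0, push [7]
Visit 7, push [6]
Visit 6, push [3]
Visit 3, push []

DFS order: [8, 1, 2, 4, 5, 0, 7, 6, 3]


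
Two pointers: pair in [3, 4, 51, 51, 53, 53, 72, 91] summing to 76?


lo=0(3)+hi=7(91)=94
lo=0(3)+hi=6(72)=75
lo=1(4)+hi=6(72)=76

Yes: 4+72=76


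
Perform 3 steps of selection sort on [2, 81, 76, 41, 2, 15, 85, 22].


Initial: [2, 81, 76, 41, 2, 15, 85, 22]
Step 1: min=2 at 0
  Swap: [2, 81, 76, 41, 2, 15, 85, 22]
Step 2: min=2 at 4
  Swap: [2, 2, 76, 41, 81, 15, 85, 22]
Step 3: min=15 at 5
  Swap: [2, 2, 15, 41, 81, 76, 85, 22]

After 3 steps: [2, 2, 15, 41, 81, 76, 85, 22]


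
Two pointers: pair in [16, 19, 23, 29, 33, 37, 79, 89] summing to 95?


lo=0(16)+hi=7(89)=105
lo=0(16)+hi=6(79)=95

Yes: 16+79=95


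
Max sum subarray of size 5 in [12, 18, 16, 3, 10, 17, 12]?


[0:5]: 59
[1:6]: 64
[2:7]: 58

Max: 64 at [1:6]


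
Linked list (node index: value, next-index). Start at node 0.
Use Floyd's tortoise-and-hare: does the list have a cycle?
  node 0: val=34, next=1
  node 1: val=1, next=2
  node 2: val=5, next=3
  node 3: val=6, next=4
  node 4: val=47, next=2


Floyd's tortoise (slow, +1) and hare (fast, +2):
  init: slow=0, fast=0
  step 1: slow=1, fast=2
  step 2: slow=2, fast=4
  step 3: slow=3, fast=3
  slow == fast at node 3: cycle detected

Cycle: yes


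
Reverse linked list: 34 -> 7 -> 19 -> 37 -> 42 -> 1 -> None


Step 1: curr=34, set curr.next=prev(None) | reversed so far: 34
Step 2: curr=7, set curr.next=prev(34) | reversed so far: 7 -> 34
Step 3: curr=19, set curr.next=prev(7) | reversed so far: 19 -> 7 -> 34
Step 4: curr=37, set curr.next=prev(19) | reversed so far: 37 -> 19 -> 7 -> 34
Step 5: curr=42, set curr.next=prev(37) | reversed so far: 42 -> 37 -> 19 -> 7 -> 34
Step 6: curr=1, set curr.next=prev(42) | reversed so far: 1 -> 42 -> 37 -> 19 -> 7 -> 34

1 -> 42 -> 37 -> 19 -> 7 -> 34 -> None


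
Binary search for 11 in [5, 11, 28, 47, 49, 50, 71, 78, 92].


Step 1: lo=0, hi=8, mid=4, val=49
Step 2: lo=0, hi=3, mid=1, val=11

Found at index 1


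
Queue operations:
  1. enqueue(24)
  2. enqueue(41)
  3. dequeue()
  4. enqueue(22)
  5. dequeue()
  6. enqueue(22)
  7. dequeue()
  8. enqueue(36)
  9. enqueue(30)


enqueue(24) -> [24]
enqueue(41) -> [24, 41]
dequeue()->24, [41]
enqueue(22) -> [41, 22]
dequeue()->41, [22]
enqueue(22) -> [22, 22]
dequeue()->22, [22]
enqueue(36) -> [22, 36]
enqueue(30) -> [22, 36, 30]

Final queue: [22, 36, 30]


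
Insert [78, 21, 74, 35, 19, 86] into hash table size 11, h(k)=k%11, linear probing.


Insert 78: h=1 -> slot 1
Insert 21: h=10 -> slot 10
Insert 74: h=8 -> slot 8
Insert 35: h=2 -> slot 2
Insert 19: h=8, 1 probes -> slot 9
Insert 86: h=9, 2 probes -> slot 0

Table: [86, 78, 35, None, None, None, None, None, 74, 19, 21]


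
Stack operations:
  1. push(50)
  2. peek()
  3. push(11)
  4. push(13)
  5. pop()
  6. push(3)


push(50) -> [50]
peek()->50
push(11) -> [50, 11]
push(13) -> [50, 11, 13]
pop()->13, [50, 11]
push(3) -> [50, 11, 3]

Final stack: [50, 11, 3]


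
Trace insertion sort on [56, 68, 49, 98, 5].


Initial: [56, 68, 49, 98, 5]
Insert 68: [56, 68, 49, 98, 5]
Insert 49: [49, 56, 68, 98, 5]
Insert 98: [49, 56, 68, 98, 5]
Insert 5: [5, 49, 56, 68, 98]

Sorted: [5, 49, 56, 68, 98]


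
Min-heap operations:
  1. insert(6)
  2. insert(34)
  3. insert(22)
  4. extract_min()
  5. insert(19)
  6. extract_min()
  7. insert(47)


insert(6) -> [6]
insert(34) -> [6, 34]
insert(22) -> [6, 34, 22]
extract_min()->6, [22, 34]
insert(19) -> [19, 34, 22]
extract_min()->19, [22, 34]
insert(47) -> [22, 34, 47]

Final heap: [22, 34, 47]


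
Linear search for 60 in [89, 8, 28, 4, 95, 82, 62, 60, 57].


i=0: 89!=60
i=1: 8!=60
i=2: 28!=60
i=3: 4!=60
i=4: 95!=60
i=5: 82!=60
i=6: 62!=60
i=7: 60==60 found!

Found at 7, 8 comps


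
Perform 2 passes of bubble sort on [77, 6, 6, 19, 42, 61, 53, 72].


Initial: [77, 6, 6, 19, 42, 61, 53, 72]
Pass 1: [6, 6, 19, 42, 61, 53, 72, 77] (7 swaps)
Pass 2: [6, 6, 19, 42, 53, 61, 72, 77] (1 swaps)

After 2 passes: [6, 6, 19, 42, 53, 61, 72, 77]


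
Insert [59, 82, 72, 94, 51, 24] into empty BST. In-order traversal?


Insert 59: root
Insert 82: R from 59
Insert 72: R from 59 -> L from 82
Insert 94: R from 59 -> R from 82
Insert 51: L from 59
Insert 24: L from 59 -> L from 51

In-order: [24, 51, 59, 72, 82, 94]
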